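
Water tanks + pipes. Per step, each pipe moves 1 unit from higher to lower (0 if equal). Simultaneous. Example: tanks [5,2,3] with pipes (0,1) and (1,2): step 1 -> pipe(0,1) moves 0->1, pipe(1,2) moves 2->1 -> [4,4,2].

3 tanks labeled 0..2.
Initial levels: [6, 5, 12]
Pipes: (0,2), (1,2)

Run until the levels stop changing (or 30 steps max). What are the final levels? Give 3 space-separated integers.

Answer: 7 7 9

Derivation:
Step 1: flows [2->0,2->1] -> levels [7 6 10]
Step 2: flows [2->0,2->1] -> levels [8 7 8]
Step 3: flows [0=2,2->1] -> levels [8 8 7]
Step 4: flows [0->2,1->2] -> levels [7 7 9]
Step 5: flows [2->0,2->1] -> levels [8 8 7]
  -> period-2 cycle: step 5 state = step 3 state; never stabilizes
  -> state at step 30: (30-3) mod 2 = 1, same as step 4 -> [7 7 9]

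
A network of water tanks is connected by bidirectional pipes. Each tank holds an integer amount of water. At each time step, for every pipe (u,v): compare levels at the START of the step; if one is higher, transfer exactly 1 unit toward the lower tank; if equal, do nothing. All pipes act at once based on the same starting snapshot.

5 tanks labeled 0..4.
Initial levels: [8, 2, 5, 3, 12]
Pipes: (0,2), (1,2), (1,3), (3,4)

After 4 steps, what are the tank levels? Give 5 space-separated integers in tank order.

Answer: 5 4 6 7 8

Derivation:
Step 1: flows [0->2,2->1,3->1,4->3] -> levels [7 4 5 3 11]
Step 2: flows [0->2,2->1,1->3,4->3] -> levels [6 4 5 5 10]
Step 3: flows [0->2,2->1,3->1,4->3] -> levels [5 6 5 5 9]
Step 4: flows [0=2,1->2,1->3,4->3] -> levels [5 4 6 7 8]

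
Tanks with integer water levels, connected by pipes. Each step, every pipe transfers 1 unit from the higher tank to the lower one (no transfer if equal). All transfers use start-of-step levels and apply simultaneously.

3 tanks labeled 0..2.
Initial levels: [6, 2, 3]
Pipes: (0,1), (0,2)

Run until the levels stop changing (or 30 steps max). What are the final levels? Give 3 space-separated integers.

Step 1: flows [0->1,0->2] -> levels [4 3 4]
Step 2: flows [0->1,0=2] -> levels [3 4 4]
Step 3: flows [1->0,2->0] -> levels [5 3 3]
Step 4: flows [0->1,0->2] -> levels [3 4 4]
  -> period-2 cycle: step 4 state = step 2 state; never stabilizes
  -> state at step 30: (30-2) mod 2 = 0, same as step 2 -> [3 4 4]

Answer: 3 4 4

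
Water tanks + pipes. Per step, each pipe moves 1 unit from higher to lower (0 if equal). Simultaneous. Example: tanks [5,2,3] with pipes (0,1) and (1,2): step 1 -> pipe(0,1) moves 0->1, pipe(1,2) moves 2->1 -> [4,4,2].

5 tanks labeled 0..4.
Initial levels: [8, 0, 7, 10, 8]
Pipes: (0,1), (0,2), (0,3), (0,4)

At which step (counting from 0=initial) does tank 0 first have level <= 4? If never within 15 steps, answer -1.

Answer: -1

Derivation:
Step 1: flows [0->1,0->2,3->0,0=4] -> levels [7 1 8 9 8]
Step 2: flows [0->1,2->0,3->0,4->0] -> levels [9 2 7 8 7]
Step 3: flows [0->1,0->2,0->3,0->4] -> levels [5 3 8 9 8]
Step 4: flows [0->1,2->0,3->0,4->0] -> levels [7 4 7 8 7]
Step 5: flows [0->1,0=2,3->0,0=4] -> levels [7 5 7 7 7]
Step 6: flows [0->1,0=2,0=3,0=4] -> levels [6 6 7 7 7]
Step 7: flows [0=1,2->0,3->0,4->0] -> levels [9 6 6 6 6]
Step 8: flows [0->1,0->2,0->3,0->4] -> levels [5 7 7 7 7]
Step 9: flows [1->0,2->0,3->0,4->0] -> levels [9 6 6 6 6]
  -> period-2 cycle (repeats step 7); tank 0 never drops to <=4
Tank 0 never reaches <=4 within 15 steps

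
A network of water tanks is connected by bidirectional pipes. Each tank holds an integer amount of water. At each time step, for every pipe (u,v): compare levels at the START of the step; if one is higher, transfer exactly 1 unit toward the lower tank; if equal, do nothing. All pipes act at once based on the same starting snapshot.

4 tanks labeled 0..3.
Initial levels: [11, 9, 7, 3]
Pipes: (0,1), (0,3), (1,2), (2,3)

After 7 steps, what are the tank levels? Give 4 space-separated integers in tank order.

Answer: 7 7 8 8

Derivation:
Step 1: flows [0->1,0->3,1->2,2->3] -> levels [9 9 7 5]
Step 2: flows [0=1,0->3,1->2,2->3] -> levels [8 8 7 7]
Step 3: flows [0=1,0->3,1->2,2=3] -> levels [7 7 8 8]
Step 4: flows [0=1,3->0,2->1,2=3] -> levels [8 8 7 7]
  -> period-2 cycle: step 4 state = step 2 state
  -> state at step 7: (7-2) mod 2 = 1, same as step 3 -> [7 7 8 8]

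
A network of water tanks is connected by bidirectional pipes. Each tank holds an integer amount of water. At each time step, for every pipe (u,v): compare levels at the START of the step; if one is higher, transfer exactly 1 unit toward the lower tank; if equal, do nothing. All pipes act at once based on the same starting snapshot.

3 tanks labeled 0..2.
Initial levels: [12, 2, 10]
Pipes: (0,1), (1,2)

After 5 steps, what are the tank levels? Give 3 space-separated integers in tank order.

Answer: 8 8 8

Derivation:
Step 1: flows [0->1,2->1] -> levels [11 4 9]
Step 2: flows [0->1,2->1] -> levels [10 6 8]
Step 3: flows [0->1,2->1] -> levels [9 8 7]
Step 4: flows [0->1,1->2] -> levels [8 8 8]
Step 5: flows [0=1,1=2] -> levels [8 8 8]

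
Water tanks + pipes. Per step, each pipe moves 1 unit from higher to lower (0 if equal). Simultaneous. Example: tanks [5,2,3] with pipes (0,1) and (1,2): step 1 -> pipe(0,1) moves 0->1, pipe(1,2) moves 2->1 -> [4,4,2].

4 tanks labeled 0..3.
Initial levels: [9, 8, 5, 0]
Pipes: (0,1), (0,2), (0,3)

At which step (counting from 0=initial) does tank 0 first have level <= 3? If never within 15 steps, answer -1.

Answer: -1

Derivation:
Step 1: flows [0->1,0->2,0->3] -> levels [6 9 6 1]
Step 2: flows [1->0,0=2,0->3] -> levels [6 8 6 2]
Step 3: flows [1->0,0=2,0->3] -> levels [6 7 6 3]
Step 4: flows [1->0,0=2,0->3] -> levels [6 6 6 4]
Step 5: flows [0=1,0=2,0->3] -> levels [5 6 6 5]
Step 6: flows [1->0,2->0,0=3] -> levels [7 5 5 5]
Step 7: flows [0->1,0->2,0->3] -> levels [4 6 6 6]
Step 8: flows [1->0,2->0,3->0] -> levels [7 5 5 5]
  -> period-2 cycle (repeats step 6); tank 0 never drops to <=3
Tank 0 never reaches <=3 within 15 steps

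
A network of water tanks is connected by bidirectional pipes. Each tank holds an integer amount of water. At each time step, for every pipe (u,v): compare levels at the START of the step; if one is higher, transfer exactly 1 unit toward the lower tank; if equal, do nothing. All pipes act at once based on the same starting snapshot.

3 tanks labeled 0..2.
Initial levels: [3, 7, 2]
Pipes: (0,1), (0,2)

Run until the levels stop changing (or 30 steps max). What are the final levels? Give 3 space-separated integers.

Step 1: flows [1->0,0->2] -> levels [3 6 3]
Step 2: flows [1->0,0=2] -> levels [4 5 3]
Step 3: flows [1->0,0->2] -> levels [4 4 4]
Step 4: flows [0=1,0=2] -> levels [4 4 4]
  -> stable (no change)

Answer: 4 4 4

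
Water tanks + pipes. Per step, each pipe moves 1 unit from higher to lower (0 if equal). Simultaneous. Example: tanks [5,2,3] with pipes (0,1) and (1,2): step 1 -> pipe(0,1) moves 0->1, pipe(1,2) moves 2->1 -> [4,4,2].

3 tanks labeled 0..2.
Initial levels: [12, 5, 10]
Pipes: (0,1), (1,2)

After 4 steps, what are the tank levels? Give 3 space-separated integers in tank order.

Answer: 9 9 9

Derivation:
Step 1: flows [0->1,2->1] -> levels [11 7 9]
Step 2: flows [0->1,2->1] -> levels [10 9 8]
Step 3: flows [0->1,1->2] -> levels [9 9 9]
Step 4: flows [0=1,1=2] -> levels [9 9 9]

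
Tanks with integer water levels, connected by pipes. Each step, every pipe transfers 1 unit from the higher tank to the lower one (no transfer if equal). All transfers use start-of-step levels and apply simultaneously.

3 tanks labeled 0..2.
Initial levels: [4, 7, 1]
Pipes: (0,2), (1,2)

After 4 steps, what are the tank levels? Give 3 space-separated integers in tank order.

Answer: 4 4 4

Derivation:
Step 1: flows [0->2,1->2] -> levels [3 6 3]
Step 2: flows [0=2,1->2] -> levels [3 5 4]
Step 3: flows [2->0,1->2] -> levels [4 4 4]
Step 4: flows [0=2,1=2] -> levels [4 4 4]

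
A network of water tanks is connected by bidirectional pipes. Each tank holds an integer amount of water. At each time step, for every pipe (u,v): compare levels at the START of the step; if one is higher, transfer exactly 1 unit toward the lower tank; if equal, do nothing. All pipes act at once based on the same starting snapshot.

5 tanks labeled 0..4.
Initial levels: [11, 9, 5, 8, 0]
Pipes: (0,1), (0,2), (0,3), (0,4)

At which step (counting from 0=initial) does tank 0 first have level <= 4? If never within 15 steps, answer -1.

Step 1: flows [0->1,0->2,0->3,0->4] -> levels [7 10 6 9 1]
Step 2: flows [1->0,0->2,3->0,0->4] -> levels [7 9 7 8 2]
Step 3: flows [1->0,0=2,3->0,0->4] -> levels [8 8 7 7 3]
Step 4: flows [0=1,0->2,0->3,0->4] -> levels [5 8 8 8 4]
Step 5: flows [1->0,2->0,3->0,0->4] -> levels [7 7 7 7 5]
Step 6: flows [0=1,0=2,0=3,0->4] -> levels [6 7 7 7 6]
Step 7: flows [1->0,2->0,3->0,0=4] -> levels [9 6 6 6 6]
Step 8: flows [0->1,0->2,0->3,0->4] -> levels [5 7 7 7 7]
Step 9: flows [1->0,2->0,3->0,4->0] -> levels [9 6 6 6 6]
  -> period-2 cycle (repeats step 7); tank 0 never drops to <=4
Tank 0 never reaches <=4 within 15 steps

Answer: -1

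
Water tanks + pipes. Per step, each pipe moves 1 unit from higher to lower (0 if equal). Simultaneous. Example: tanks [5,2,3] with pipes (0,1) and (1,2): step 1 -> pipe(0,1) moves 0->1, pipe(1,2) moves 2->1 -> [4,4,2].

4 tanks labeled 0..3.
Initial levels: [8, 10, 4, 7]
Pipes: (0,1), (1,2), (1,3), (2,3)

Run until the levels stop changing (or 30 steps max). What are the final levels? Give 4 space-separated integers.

Step 1: flows [1->0,1->2,1->3,3->2] -> levels [9 7 6 7]
Step 2: flows [0->1,1->2,1=3,3->2] -> levels [8 7 8 6]
Step 3: flows [0->1,2->1,1->3,2->3] -> levels [7 8 6 8]
Step 4: flows [1->0,1->2,1=3,3->2] -> levels [8 6 8 7]
Step 5: flows [0->1,2->1,3->1,2->3] -> levels [7 9 6 7]
Step 6: flows [1->0,1->2,1->3,3->2] -> levels [8 6 8 7]
  -> period-2 cycle: step 6 state = step 4 state; never stabilizes
  -> state at step 30: (30-4) mod 2 = 0, same as step 4 -> [8 6 8 7]

Answer: 8 6 8 7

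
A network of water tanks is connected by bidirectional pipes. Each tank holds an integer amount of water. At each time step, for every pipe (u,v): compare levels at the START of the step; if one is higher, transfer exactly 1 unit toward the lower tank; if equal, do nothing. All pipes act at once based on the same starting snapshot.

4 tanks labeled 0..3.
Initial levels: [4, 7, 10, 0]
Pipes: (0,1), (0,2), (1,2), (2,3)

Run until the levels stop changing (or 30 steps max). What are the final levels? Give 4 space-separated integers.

Answer: 6 6 3 6

Derivation:
Step 1: flows [1->0,2->0,2->1,2->3] -> levels [6 7 7 1]
Step 2: flows [1->0,2->0,1=2,2->3] -> levels [8 6 5 2]
Step 3: flows [0->1,0->2,1->2,2->3] -> levels [6 6 6 3]
Step 4: flows [0=1,0=2,1=2,2->3] -> levels [6 6 5 4]
Step 5: flows [0=1,0->2,1->2,2->3] -> levels [5 5 6 5]
Step 6: flows [0=1,2->0,2->1,2->3] -> levels [6 6 3 6]
Step 7: flows [0=1,0->2,1->2,3->2] -> levels [5 5 6 5]
  -> period-2 cycle: step 7 state = step 5 state; never stabilizes
  -> state at step 30: (30-5) mod 2 = 1, same as step 6 -> [6 6 3 6]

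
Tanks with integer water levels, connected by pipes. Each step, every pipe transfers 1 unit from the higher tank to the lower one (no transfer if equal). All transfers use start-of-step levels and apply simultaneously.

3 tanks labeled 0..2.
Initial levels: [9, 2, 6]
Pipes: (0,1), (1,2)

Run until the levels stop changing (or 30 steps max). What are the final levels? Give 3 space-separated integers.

Step 1: flows [0->1,2->1] -> levels [8 4 5]
Step 2: flows [0->1,2->1] -> levels [7 6 4]
Step 3: flows [0->1,1->2] -> levels [6 6 5]
Step 4: flows [0=1,1->2] -> levels [6 5 6]
Step 5: flows [0->1,2->1] -> levels [5 7 5]
Step 6: flows [1->0,1->2] -> levels [6 5 6]
  -> period-2 cycle: step 6 state = step 4 state; never stabilizes
  -> state at step 30: (30-4) mod 2 = 0, same as step 4 -> [6 5 6]

Answer: 6 5 6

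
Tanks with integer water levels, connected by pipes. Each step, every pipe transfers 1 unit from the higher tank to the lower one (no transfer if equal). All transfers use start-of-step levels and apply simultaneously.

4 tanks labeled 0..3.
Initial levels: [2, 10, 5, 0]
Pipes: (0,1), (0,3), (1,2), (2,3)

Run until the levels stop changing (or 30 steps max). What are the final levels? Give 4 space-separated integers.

Answer: 4 5 3 5

Derivation:
Step 1: flows [1->0,0->3,1->2,2->3] -> levels [2 8 5 2]
Step 2: flows [1->0,0=3,1->2,2->3] -> levels [3 6 5 3]
Step 3: flows [1->0,0=3,1->2,2->3] -> levels [4 4 5 4]
Step 4: flows [0=1,0=3,2->1,2->3] -> levels [4 5 3 5]
Step 5: flows [1->0,3->0,1->2,3->2] -> levels [6 3 5 3]
Step 6: flows [0->1,0->3,2->1,2->3] -> levels [4 5 3 5]
  -> period-2 cycle: step 6 state = step 4 state; never stabilizes
  -> state at step 30: (30-4) mod 2 = 0, same as step 4 -> [4 5 3 5]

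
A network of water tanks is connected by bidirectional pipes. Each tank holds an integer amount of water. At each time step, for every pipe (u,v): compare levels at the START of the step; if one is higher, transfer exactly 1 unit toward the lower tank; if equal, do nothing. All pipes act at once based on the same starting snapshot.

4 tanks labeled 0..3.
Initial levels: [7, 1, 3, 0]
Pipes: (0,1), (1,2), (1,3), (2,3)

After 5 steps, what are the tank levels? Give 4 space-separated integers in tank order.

Answer: 3 2 2 4

Derivation:
Step 1: flows [0->1,2->1,1->3,2->3] -> levels [6 2 1 2]
Step 2: flows [0->1,1->2,1=3,3->2] -> levels [5 2 3 1]
Step 3: flows [0->1,2->1,1->3,2->3] -> levels [4 3 1 3]
Step 4: flows [0->1,1->2,1=3,3->2] -> levels [3 3 3 2]
Step 5: flows [0=1,1=2,1->3,2->3] -> levels [3 2 2 4]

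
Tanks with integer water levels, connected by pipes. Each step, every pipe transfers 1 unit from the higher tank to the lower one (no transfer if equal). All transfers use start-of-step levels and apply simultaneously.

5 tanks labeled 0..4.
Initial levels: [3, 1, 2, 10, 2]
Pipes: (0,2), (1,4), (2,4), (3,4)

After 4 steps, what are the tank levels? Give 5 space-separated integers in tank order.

Answer: 3 3 2 6 4

Derivation:
Step 1: flows [0->2,4->1,2=4,3->4] -> levels [2 2 3 9 2]
Step 2: flows [2->0,1=4,2->4,3->4] -> levels [3 2 1 8 4]
Step 3: flows [0->2,4->1,4->2,3->4] -> levels [2 3 3 7 3]
Step 4: flows [2->0,1=4,2=4,3->4] -> levels [3 3 2 6 4]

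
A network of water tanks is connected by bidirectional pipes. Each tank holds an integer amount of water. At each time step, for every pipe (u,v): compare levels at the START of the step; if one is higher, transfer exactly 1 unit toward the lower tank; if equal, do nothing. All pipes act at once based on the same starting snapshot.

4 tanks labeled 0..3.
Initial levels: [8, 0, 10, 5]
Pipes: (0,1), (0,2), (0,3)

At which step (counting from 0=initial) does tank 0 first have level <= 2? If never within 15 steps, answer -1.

Answer: -1

Derivation:
Step 1: flows [0->1,2->0,0->3] -> levels [7 1 9 6]
Step 2: flows [0->1,2->0,0->3] -> levels [6 2 8 7]
Step 3: flows [0->1,2->0,3->0] -> levels [7 3 7 6]
Step 4: flows [0->1,0=2,0->3] -> levels [5 4 7 7]
Step 5: flows [0->1,2->0,3->0] -> levels [6 5 6 6]
Step 6: flows [0->1,0=2,0=3] -> levels [5 6 6 6]
Step 7: flows [1->0,2->0,3->0] -> levels [8 5 5 5]
Step 8: flows [0->1,0->2,0->3] -> levels [5 6 6 6]
  -> period-2 cycle (repeats step 6); tank 0 never drops to <=2
Tank 0 never reaches <=2 within 15 steps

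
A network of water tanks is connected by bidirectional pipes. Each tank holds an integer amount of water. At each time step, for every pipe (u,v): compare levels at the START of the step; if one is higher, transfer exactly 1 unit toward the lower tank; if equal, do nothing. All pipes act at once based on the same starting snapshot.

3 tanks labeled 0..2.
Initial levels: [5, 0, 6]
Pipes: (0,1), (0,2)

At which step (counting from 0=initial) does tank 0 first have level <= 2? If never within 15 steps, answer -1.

Step 1: flows [0->1,2->0] -> levels [5 1 5]
Step 2: flows [0->1,0=2] -> levels [4 2 5]
Step 3: flows [0->1,2->0] -> levels [4 3 4]
Step 4: flows [0->1,0=2] -> levels [3 4 4]
Step 5: flows [1->0,2->0] -> levels [5 3 3]
Step 6: flows [0->1,0->2] -> levels [3 4 4]
  -> period-2 cycle (repeats step 4); tank 0 never drops to <=2
Tank 0 never reaches <=2 within 15 steps

Answer: -1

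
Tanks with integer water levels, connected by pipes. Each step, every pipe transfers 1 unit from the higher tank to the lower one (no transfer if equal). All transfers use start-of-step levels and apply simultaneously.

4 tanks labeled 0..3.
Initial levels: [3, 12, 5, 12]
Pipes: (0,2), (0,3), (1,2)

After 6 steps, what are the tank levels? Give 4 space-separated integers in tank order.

Step 1: flows [2->0,3->0,1->2] -> levels [5 11 5 11]
Step 2: flows [0=2,3->0,1->2] -> levels [6 10 6 10]
Step 3: flows [0=2,3->0,1->2] -> levels [7 9 7 9]
Step 4: flows [0=2,3->0,1->2] -> levels [8 8 8 8]
Step 5: flows [0=2,0=3,1=2] -> levels [8 8 8 8]
  -> stable; steps 6..6 unchanged -> [8 8 8 8]

Answer: 8 8 8 8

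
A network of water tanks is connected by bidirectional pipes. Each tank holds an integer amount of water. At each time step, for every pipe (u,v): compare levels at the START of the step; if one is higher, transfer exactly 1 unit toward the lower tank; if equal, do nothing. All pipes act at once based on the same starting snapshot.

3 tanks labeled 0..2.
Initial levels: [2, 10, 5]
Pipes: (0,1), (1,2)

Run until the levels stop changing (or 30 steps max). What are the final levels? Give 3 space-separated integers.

Answer: 6 5 6

Derivation:
Step 1: flows [1->0,1->2] -> levels [3 8 6]
Step 2: flows [1->0,1->2] -> levels [4 6 7]
Step 3: flows [1->0,2->1] -> levels [5 6 6]
Step 4: flows [1->0,1=2] -> levels [6 5 6]
Step 5: flows [0->1,2->1] -> levels [5 7 5]
Step 6: flows [1->0,1->2] -> levels [6 5 6]
  -> period-2 cycle: step 6 state = step 4 state; never stabilizes
  -> state at step 30: (30-4) mod 2 = 0, same as step 4 -> [6 5 6]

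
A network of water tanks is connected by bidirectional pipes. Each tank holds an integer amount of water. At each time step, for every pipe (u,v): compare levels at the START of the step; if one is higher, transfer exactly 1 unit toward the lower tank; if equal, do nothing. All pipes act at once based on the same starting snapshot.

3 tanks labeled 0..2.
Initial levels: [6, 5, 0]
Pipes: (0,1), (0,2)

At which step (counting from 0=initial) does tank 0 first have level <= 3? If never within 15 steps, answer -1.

Answer: 4

Derivation:
Step 1: flows [0->1,0->2] -> levels [4 6 1]
Step 2: flows [1->0,0->2] -> levels [4 5 2]
Step 3: flows [1->0,0->2] -> levels [4 4 3]
Step 4: flows [0=1,0->2] -> levels [3 4 4]
Tank 0 first reaches <=3 at step 4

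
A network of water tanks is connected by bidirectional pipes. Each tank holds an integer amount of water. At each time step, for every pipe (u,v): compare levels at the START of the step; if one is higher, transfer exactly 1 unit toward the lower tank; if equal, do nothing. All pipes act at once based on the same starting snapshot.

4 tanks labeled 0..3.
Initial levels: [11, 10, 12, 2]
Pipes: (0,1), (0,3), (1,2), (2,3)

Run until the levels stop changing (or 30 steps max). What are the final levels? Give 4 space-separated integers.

Answer: 8 9 8 10

Derivation:
Step 1: flows [0->1,0->3,2->1,2->3] -> levels [9 12 10 4]
Step 2: flows [1->0,0->3,1->2,2->3] -> levels [9 10 10 6]
Step 3: flows [1->0,0->3,1=2,2->3] -> levels [9 9 9 8]
Step 4: flows [0=1,0->3,1=2,2->3] -> levels [8 9 8 10]
Step 5: flows [1->0,3->0,1->2,3->2] -> levels [10 7 10 8]
Step 6: flows [0->1,0->3,2->1,2->3] -> levels [8 9 8 10]
  -> period-2 cycle: step 6 state = step 4 state; never stabilizes
  -> state at step 30: (30-4) mod 2 = 0, same as step 4 -> [8 9 8 10]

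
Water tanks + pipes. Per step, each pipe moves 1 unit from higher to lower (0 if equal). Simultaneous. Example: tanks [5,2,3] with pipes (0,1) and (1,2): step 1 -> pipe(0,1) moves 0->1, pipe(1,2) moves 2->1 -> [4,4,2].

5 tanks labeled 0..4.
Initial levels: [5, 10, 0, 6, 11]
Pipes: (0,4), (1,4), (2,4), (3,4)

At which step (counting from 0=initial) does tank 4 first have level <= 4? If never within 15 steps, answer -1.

Answer: 6

Derivation:
Step 1: flows [4->0,4->1,4->2,4->3] -> levels [6 11 1 7 7]
Step 2: flows [4->0,1->4,4->2,3=4] -> levels [7 10 2 7 6]
Step 3: flows [0->4,1->4,4->2,3->4] -> levels [6 9 3 6 8]
Step 4: flows [4->0,1->4,4->2,4->3] -> levels [7 8 4 7 6]
Step 5: flows [0->4,1->4,4->2,3->4] -> levels [6 7 5 6 8]
Step 6: flows [4->0,4->1,4->2,4->3] -> levels [7 8 6 7 4]
Tank 4 first reaches <=4 at step 6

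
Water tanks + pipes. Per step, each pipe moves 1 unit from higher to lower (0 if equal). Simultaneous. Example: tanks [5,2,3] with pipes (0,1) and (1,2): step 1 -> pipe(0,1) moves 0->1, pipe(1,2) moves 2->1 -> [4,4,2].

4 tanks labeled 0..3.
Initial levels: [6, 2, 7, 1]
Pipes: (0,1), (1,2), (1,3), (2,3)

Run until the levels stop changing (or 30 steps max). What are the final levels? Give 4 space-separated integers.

Step 1: flows [0->1,2->1,1->3,2->3] -> levels [5 3 5 3]
Step 2: flows [0->1,2->1,1=3,2->3] -> levels [4 5 3 4]
Step 3: flows [1->0,1->2,1->3,3->2] -> levels [5 2 5 4]
Step 4: flows [0->1,2->1,3->1,2->3] -> levels [4 5 3 4]
  -> period-2 cycle: step 4 state = step 2 state; never stabilizes
  -> state at step 30: (30-2) mod 2 = 0, same as step 2 -> [4 5 3 4]

Answer: 4 5 3 4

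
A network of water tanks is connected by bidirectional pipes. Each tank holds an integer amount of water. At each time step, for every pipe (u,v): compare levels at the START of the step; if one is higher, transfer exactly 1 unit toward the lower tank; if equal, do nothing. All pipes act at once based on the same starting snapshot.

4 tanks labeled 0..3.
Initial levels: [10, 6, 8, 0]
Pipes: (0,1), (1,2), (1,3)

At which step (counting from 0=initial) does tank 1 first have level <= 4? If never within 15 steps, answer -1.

Answer: 6

Derivation:
Step 1: flows [0->1,2->1,1->3] -> levels [9 7 7 1]
Step 2: flows [0->1,1=2,1->3] -> levels [8 7 7 2]
Step 3: flows [0->1,1=2,1->3] -> levels [7 7 7 3]
Step 4: flows [0=1,1=2,1->3] -> levels [7 6 7 4]
Step 5: flows [0->1,2->1,1->3] -> levels [6 7 6 5]
Step 6: flows [1->0,1->2,1->3] -> levels [7 4 7 6]
Tank 1 first reaches <=4 at step 6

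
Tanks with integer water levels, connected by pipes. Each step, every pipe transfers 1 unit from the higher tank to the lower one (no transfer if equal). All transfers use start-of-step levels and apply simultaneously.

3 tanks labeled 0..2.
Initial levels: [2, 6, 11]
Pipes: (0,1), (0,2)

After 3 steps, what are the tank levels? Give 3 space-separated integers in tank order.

Answer: 6 5 8

Derivation:
Step 1: flows [1->0,2->0] -> levels [4 5 10]
Step 2: flows [1->0,2->0] -> levels [6 4 9]
Step 3: flows [0->1,2->0] -> levels [6 5 8]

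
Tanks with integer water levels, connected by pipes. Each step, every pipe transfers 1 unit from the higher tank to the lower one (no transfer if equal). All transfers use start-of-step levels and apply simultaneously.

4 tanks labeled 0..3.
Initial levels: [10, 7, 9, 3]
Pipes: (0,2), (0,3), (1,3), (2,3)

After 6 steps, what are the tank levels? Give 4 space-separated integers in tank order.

Answer: 7 6 7 9

Derivation:
Step 1: flows [0->2,0->3,1->3,2->3] -> levels [8 6 9 6]
Step 2: flows [2->0,0->3,1=3,2->3] -> levels [8 6 7 8]
Step 3: flows [0->2,0=3,3->1,3->2] -> levels [7 7 9 6]
Step 4: flows [2->0,0->3,1->3,2->3] -> levels [7 6 7 9]
Step 5: flows [0=2,3->0,3->1,3->2] -> levels [8 7 8 6]
Step 6: flows [0=2,0->3,1->3,2->3] -> levels [7 6 7 9]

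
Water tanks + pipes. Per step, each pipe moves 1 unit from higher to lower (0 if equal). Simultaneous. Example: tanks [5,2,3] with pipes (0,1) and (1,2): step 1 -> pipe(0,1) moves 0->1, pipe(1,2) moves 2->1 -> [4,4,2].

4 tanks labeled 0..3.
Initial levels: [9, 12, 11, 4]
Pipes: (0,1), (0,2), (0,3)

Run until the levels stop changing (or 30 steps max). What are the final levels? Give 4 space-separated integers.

Answer: 10 9 9 8

Derivation:
Step 1: flows [1->0,2->0,0->3] -> levels [10 11 10 5]
Step 2: flows [1->0,0=2,0->3] -> levels [10 10 10 6]
Step 3: flows [0=1,0=2,0->3] -> levels [9 10 10 7]
Step 4: flows [1->0,2->0,0->3] -> levels [10 9 9 8]
Step 5: flows [0->1,0->2,0->3] -> levels [7 10 10 9]
Step 6: flows [1->0,2->0,3->0] -> levels [10 9 9 8]
  -> period-2 cycle: step 6 state = step 4 state; never stabilizes
  -> state at step 30: (30-4) mod 2 = 0, same as step 4 -> [10 9 9 8]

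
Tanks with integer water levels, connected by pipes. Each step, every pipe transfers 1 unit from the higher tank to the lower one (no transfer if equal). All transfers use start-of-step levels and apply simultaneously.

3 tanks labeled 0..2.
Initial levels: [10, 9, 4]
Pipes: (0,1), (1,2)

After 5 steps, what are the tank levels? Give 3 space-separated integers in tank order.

Answer: 7 9 7

Derivation:
Step 1: flows [0->1,1->2] -> levels [9 9 5]
Step 2: flows [0=1,1->2] -> levels [9 8 6]
Step 3: flows [0->1,1->2] -> levels [8 8 7]
Step 4: flows [0=1,1->2] -> levels [8 7 8]
Step 5: flows [0->1,2->1] -> levels [7 9 7]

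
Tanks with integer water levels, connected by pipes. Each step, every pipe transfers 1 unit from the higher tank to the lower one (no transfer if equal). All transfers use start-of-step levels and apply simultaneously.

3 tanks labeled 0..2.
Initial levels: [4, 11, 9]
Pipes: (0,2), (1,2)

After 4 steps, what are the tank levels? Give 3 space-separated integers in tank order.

Answer: 8 8 8

Derivation:
Step 1: flows [2->0,1->2] -> levels [5 10 9]
Step 2: flows [2->0,1->2] -> levels [6 9 9]
Step 3: flows [2->0,1=2] -> levels [7 9 8]
Step 4: flows [2->0,1->2] -> levels [8 8 8]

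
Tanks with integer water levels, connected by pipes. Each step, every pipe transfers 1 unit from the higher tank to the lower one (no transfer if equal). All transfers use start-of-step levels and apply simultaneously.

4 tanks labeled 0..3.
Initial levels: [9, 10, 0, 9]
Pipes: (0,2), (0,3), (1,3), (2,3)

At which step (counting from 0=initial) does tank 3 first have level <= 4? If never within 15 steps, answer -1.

Answer: -1

Derivation:
Step 1: flows [0->2,0=3,1->3,3->2] -> levels [8 9 2 9]
Step 2: flows [0->2,3->0,1=3,3->2] -> levels [8 9 4 7]
Step 3: flows [0->2,0->3,1->3,3->2] -> levels [6 8 6 8]
Step 4: flows [0=2,3->0,1=3,3->2] -> levels [7 8 7 6]
Step 5: flows [0=2,0->3,1->3,2->3] -> levels [6 7 6 9]
Step 6: flows [0=2,3->0,3->1,3->2] -> levels [7 8 7 6]
  -> period-2 cycle (repeats step 4); tank 3 never drops to <=4
Tank 3 never reaches <=4 within 15 steps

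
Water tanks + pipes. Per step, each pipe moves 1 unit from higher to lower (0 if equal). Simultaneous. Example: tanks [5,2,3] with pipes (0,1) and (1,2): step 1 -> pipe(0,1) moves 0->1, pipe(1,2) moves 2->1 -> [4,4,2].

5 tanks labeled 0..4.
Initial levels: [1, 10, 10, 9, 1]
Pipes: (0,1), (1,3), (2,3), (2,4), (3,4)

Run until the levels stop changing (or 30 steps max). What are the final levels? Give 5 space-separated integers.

Step 1: flows [1->0,1->3,2->3,2->4,3->4] -> levels [2 8 8 10 3]
Step 2: flows [1->0,3->1,3->2,2->4,3->4] -> levels [3 8 8 7 5]
Step 3: flows [1->0,1->3,2->3,2->4,3->4] -> levels [4 6 6 8 7]
Step 4: flows [1->0,3->1,3->2,4->2,3->4] -> levels [5 6 8 5 7]
Step 5: flows [1->0,1->3,2->3,2->4,4->3] -> levels [6 4 6 8 7]
Step 6: flows [0->1,3->1,3->2,4->2,3->4] -> levels [5 6 8 5 7]
  -> period-2 cycle: step 6 state = step 4 state; never stabilizes
  -> state at step 30: (30-4) mod 2 = 0, same as step 4 -> [5 6 8 5 7]

Answer: 5 6 8 5 7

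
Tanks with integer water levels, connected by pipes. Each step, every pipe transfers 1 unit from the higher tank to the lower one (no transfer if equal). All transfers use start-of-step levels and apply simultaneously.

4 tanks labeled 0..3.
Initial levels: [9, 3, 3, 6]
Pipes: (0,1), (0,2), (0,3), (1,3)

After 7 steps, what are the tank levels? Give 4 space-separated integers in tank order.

Answer: 7 5 4 5

Derivation:
Step 1: flows [0->1,0->2,0->3,3->1] -> levels [6 5 4 6]
Step 2: flows [0->1,0->2,0=3,3->1] -> levels [4 7 5 5]
Step 3: flows [1->0,2->0,3->0,1->3] -> levels [7 5 4 5]
Step 4: flows [0->1,0->2,0->3,1=3] -> levels [4 6 5 6]
Step 5: flows [1->0,2->0,3->0,1=3] -> levels [7 5 4 5]
  -> period-2 cycle: step 5 state = step 3 state
  -> state at step 7: (7-3) mod 2 = 0, same as step 3 -> [7 5 4 5]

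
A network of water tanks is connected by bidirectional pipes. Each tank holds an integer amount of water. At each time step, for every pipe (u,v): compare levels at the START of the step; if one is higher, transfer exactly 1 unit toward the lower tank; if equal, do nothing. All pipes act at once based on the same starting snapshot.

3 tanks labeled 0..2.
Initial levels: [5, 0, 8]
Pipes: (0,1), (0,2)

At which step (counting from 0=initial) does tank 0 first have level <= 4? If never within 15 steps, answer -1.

Answer: 4

Derivation:
Step 1: flows [0->1,2->0] -> levels [5 1 7]
Step 2: flows [0->1,2->0] -> levels [5 2 6]
Step 3: flows [0->1,2->0] -> levels [5 3 5]
Step 4: flows [0->1,0=2] -> levels [4 4 5]
Tank 0 first reaches <=4 at step 4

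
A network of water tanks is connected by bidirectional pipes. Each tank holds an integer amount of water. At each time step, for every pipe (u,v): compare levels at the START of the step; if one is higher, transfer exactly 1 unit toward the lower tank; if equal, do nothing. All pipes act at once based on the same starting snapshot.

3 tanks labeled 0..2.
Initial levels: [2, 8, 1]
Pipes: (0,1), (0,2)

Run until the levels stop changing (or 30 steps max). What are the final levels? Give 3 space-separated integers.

Answer: 5 3 3

Derivation:
Step 1: flows [1->0,0->2] -> levels [2 7 2]
Step 2: flows [1->0,0=2] -> levels [3 6 2]
Step 3: flows [1->0,0->2] -> levels [3 5 3]
Step 4: flows [1->0,0=2] -> levels [4 4 3]
Step 5: flows [0=1,0->2] -> levels [3 4 4]
Step 6: flows [1->0,2->0] -> levels [5 3 3]
Step 7: flows [0->1,0->2] -> levels [3 4 4]
  -> period-2 cycle: step 7 state = step 5 state; never stabilizes
  -> state at step 30: (30-5) mod 2 = 1, same as step 6 -> [5 3 3]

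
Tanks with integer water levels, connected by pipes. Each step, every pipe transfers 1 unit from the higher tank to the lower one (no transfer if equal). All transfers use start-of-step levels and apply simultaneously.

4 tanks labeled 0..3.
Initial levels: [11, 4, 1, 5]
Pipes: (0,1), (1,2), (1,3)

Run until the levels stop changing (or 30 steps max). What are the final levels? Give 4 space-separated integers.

Step 1: flows [0->1,1->2,3->1] -> levels [10 5 2 4]
Step 2: flows [0->1,1->2,1->3] -> levels [9 4 3 5]
Step 3: flows [0->1,1->2,3->1] -> levels [8 5 4 4]
Step 4: flows [0->1,1->2,1->3] -> levels [7 4 5 5]
Step 5: flows [0->1,2->1,3->1] -> levels [6 7 4 4]
Step 6: flows [1->0,1->2,1->3] -> levels [7 4 5 5]
  -> period-2 cycle: step 6 state = step 4 state; never stabilizes
  -> state at step 30: (30-4) mod 2 = 0, same as step 4 -> [7 4 5 5]

Answer: 7 4 5 5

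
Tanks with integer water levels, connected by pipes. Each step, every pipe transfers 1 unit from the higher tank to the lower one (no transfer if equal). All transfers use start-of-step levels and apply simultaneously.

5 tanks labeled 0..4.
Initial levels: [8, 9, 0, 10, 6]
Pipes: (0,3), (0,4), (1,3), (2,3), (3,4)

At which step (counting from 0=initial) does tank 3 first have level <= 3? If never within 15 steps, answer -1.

Answer: -1

Derivation:
Step 1: flows [3->0,0->4,3->1,3->2,3->4] -> levels [8 10 1 6 8]
Step 2: flows [0->3,0=4,1->3,3->2,4->3] -> levels [7 9 2 8 7]
Step 3: flows [3->0,0=4,1->3,3->2,3->4] -> levels [8 8 3 6 8]
Step 4: flows [0->3,0=4,1->3,3->2,4->3] -> levels [7 7 4 8 7]
Step 5: flows [3->0,0=4,3->1,3->2,3->4] -> levels [8 8 5 4 8]
Step 6: flows [0->3,0=4,1->3,2->3,4->3] -> levels [7 7 4 8 7]
  -> period-2 cycle (repeats step 4); tank 3 never drops to <=3
Tank 3 never reaches <=3 within 15 steps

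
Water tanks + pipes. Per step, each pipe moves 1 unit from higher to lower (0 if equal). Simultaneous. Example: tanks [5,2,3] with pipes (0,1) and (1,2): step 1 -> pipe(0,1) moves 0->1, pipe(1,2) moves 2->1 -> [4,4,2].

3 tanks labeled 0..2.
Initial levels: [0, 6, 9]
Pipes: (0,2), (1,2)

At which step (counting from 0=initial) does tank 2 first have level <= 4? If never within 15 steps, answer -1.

Step 1: flows [2->0,2->1] -> levels [1 7 7]
Step 2: flows [2->0,1=2] -> levels [2 7 6]
Step 3: flows [2->0,1->2] -> levels [3 6 6]
Step 4: flows [2->0,1=2] -> levels [4 6 5]
Step 5: flows [2->0,1->2] -> levels [5 5 5]
Step 6: flows [0=2,1=2] -> levels [5 5 5]
  -> stable; tank 2 stays at 5 > 4
Tank 2 never reaches <=4 within 15 steps

Answer: -1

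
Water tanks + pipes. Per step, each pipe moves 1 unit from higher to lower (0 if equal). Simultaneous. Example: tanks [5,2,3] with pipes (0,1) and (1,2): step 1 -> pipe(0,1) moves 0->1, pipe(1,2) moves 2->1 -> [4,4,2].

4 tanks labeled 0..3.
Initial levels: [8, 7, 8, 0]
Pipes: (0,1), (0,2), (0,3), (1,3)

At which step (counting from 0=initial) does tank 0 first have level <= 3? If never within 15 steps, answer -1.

Step 1: flows [0->1,0=2,0->3,1->3] -> levels [6 7 8 2]
Step 2: flows [1->0,2->0,0->3,1->3] -> levels [7 5 7 4]
Step 3: flows [0->1,0=2,0->3,1->3] -> levels [5 5 7 6]
Step 4: flows [0=1,2->0,3->0,3->1] -> levels [7 6 6 4]
Step 5: flows [0->1,0->2,0->3,1->3] -> levels [4 6 7 6]
Step 6: flows [1->0,2->0,3->0,1=3] -> levels [7 5 6 5]
Step 7: flows [0->1,0->2,0->3,1=3] -> levels [4 6 7 6]
  -> period-2 cycle (repeats step 5); tank 0 never drops to <=3
Tank 0 never reaches <=3 within 15 steps

Answer: -1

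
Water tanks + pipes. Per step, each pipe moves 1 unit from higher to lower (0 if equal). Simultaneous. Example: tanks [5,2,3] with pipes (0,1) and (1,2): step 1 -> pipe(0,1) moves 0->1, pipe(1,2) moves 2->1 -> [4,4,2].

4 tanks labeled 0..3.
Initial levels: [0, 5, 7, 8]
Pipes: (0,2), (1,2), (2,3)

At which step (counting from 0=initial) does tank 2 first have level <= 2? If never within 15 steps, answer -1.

Answer: -1

Derivation:
Step 1: flows [2->0,2->1,3->2] -> levels [1 6 6 7]
Step 2: flows [2->0,1=2,3->2] -> levels [2 6 6 6]
Step 3: flows [2->0,1=2,2=3] -> levels [3 6 5 6]
Step 4: flows [2->0,1->2,3->2] -> levels [4 5 6 5]
Step 5: flows [2->0,2->1,2->3] -> levels [5 6 3 6]
Step 6: flows [0->2,1->2,3->2] -> levels [4 5 6 5]
  -> period-2 cycle (repeats step 4); tank 2 never drops to <=2
Tank 2 never reaches <=2 within 15 steps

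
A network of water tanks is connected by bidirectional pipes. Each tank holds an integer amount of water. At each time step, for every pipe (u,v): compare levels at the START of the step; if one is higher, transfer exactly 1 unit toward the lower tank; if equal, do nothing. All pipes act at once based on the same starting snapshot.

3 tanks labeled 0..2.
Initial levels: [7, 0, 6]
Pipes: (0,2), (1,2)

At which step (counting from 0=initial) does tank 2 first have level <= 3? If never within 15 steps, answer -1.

Step 1: flows [0->2,2->1] -> levels [6 1 6]
Step 2: flows [0=2,2->1] -> levels [6 2 5]
Step 3: flows [0->2,2->1] -> levels [5 3 5]
Step 4: flows [0=2,2->1] -> levels [5 4 4]
Step 5: flows [0->2,1=2] -> levels [4 4 5]
Step 6: flows [2->0,2->1] -> levels [5 5 3]
Tank 2 first reaches <=3 at step 6

Answer: 6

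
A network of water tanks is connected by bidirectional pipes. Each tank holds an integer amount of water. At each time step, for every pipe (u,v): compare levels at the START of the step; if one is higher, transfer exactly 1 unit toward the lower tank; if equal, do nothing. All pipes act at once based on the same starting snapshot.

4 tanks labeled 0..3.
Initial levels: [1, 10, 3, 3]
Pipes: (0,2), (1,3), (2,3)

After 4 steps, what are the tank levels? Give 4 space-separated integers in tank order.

Step 1: flows [2->0,1->3,2=3] -> levels [2 9 2 4]
Step 2: flows [0=2,1->3,3->2] -> levels [2 8 3 4]
Step 3: flows [2->0,1->3,3->2] -> levels [3 7 3 4]
Step 4: flows [0=2,1->3,3->2] -> levels [3 6 4 4]

Answer: 3 6 4 4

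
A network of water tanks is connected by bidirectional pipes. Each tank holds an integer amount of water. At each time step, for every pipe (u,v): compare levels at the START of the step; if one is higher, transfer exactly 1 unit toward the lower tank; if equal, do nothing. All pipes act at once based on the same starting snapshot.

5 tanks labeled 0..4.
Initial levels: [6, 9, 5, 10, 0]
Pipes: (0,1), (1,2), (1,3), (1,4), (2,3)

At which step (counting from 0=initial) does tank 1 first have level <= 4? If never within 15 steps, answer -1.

Step 1: flows [1->0,1->2,3->1,1->4,3->2] -> levels [7 7 7 8 1]
Step 2: flows [0=1,1=2,3->1,1->4,3->2] -> levels [7 7 8 6 2]
Step 3: flows [0=1,2->1,1->3,1->4,2->3] -> levels [7 6 6 8 3]
Step 4: flows [0->1,1=2,3->1,1->4,3->2] -> levels [6 7 7 6 4]
Step 5: flows [1->0,1=2,1->3,1->4,2->3] -> levels [7 4 6 8 5]
Tank 1 first reaches <=4 at step 5

Answer: 5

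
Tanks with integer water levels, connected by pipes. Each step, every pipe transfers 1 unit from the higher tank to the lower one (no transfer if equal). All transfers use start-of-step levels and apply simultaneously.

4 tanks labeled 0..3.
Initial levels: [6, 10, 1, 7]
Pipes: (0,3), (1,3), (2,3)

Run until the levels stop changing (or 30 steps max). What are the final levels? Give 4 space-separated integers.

Answer: 6 6 5 7

Derivation:
Step 1: flows [3->0,1->3,3->2] -> levels [7 9 2 6]
Step 2: flows [0->3,1->3,3->2] -> levels [6 8 3 7]
Step 3: flows [3->0,1->3,3->2] -> levels [7 7 4 6]
Step 4: flows [0->3,1->3,3->2] -> levels [6 6 5 7]
Step 5: flows [3->0,3->1,3->2] -> levels [7 7 6 4]
Step 6: flows [0->3,1->3,2->3] -> levels [6 6 5 7]
  -> period-2 cycle: step 6 state = step 4 state; never stabilizes
  -> state at step 30: (30-4) mod 2 = 0, same as step 4 -> [6 6 5 7]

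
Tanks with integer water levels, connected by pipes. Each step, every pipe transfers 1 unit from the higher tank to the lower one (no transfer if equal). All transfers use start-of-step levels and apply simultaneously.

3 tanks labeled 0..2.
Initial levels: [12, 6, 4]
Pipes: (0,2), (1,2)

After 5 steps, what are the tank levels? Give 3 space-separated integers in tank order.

Answer: 7 7 8

Derivation:
Step 1: flows [0->2,1->2] -> levels [11 5 6]
Step 2: flows [0->2,2->1] -> levels [10 6 6]
Step 3: flows [0->2,1=2] -> levels [9 6 7]
Step 4: flows [0->2,2->1] -> levels [8 7 7]
Step 5: flows [0->2,1=2] -> levels [7 7 8]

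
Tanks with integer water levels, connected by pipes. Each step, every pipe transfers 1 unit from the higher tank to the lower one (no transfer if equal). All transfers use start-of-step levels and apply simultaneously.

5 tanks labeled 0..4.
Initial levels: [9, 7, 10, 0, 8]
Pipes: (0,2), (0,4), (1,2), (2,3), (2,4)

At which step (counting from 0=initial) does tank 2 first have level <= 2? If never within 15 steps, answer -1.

Step 1: flows [2->0,0->4,2->1,2->3,2->4] -> levels [9 8 6 1 10]
Step 2: flows [0->2,4->0,1->2,2->3,4->2] -> levels [9 7 8 2 8]
Step 3: flows [0->2,0->4,2->1,2->3,2=4] -> levels [7 8 7 3 9]
Step 4: flows [0=2,4->0,1->2,2->3,4->2] -> levels [8 7 8 4 7]
Step 5: flows [0=2,0->4,2->1,2->3,2->4] -> levels [7 8 5 5 9]
Step 6: flows [0->2,4->0,1->2,2=3,4->2] -> levels [7 7 8 5 7]
Step 7: flows [2->0,0=4,2->1,2->3,2->4] -> levels [8 8 4 6 8]
Step 8: flows [0->2,0=4,1->2,3->2,4->2] -> levels [7 7 8 5 7]
  -> period-2 cycle (repeats step 6); tank 2 never drops to <=2
Tank 2 never reaches <=2 within 15 steps

Answer: -1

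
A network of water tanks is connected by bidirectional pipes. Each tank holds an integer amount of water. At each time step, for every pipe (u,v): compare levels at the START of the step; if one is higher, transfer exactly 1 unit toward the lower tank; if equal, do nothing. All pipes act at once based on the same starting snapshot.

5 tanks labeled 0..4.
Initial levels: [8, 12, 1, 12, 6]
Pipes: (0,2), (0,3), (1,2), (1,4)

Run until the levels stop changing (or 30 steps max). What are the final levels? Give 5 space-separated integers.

Step 1: flows [0->2,3->0,1->2,1->4] -> levels [8 10 3 11 7]
Step 2: flows [0->2,3->0,1->2,1->4] -> levels [8 8 5 10 8]
Step 3: flows [0->2,3->0,1->2,1=4] -> levels [8 7 7 9 8]
Step 4: flows [0->2,3->0,1=2,4->1] -> levels [8 8 8 8 7]
Step 5: flows [0=2,0=3,1=2,1->4] -> levels [8 7 8 8 8]
Step 6: flows [0=2,0=3,2->1,4->1] -> levels [8 9 7 8 7]
Step 7: flows [0->2,0=3,1->2,1->4] -> levels [7 7 9 8 8]
Step 8: flows [2->0,3->0,2->1,4->1] -> levels [9 9 7 7 7]
Step 9: flows [0->2,0->3,1->2,1->4] -> levels [7 7 9 8 8]
  -> period-2 cycle: step 9 state = step 7 state; never stabilizes
  -> state at step 30: (30-7) mod 2 = 1, same as step 8 -> [9 9 7 7 7]

Answer: 9 9 7 7 7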